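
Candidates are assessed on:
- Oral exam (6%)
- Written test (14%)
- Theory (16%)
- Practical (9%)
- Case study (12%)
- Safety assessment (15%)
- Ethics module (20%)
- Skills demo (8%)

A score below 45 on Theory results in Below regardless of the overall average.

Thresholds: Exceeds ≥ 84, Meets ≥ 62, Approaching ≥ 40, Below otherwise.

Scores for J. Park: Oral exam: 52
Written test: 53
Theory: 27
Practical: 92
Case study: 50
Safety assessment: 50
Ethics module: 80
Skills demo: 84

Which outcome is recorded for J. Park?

Below

Theory score 27 < 45: minimum not met.
Weighted total:
  Oral exam 52 × 0.06 = 3.12
  Written test 53 × 0.14 = 7.42
  Theory 27 × 0.16 = 4.32
  Practical 92 × 0.09 = 8.28
  Case study 50 × 0.12 = 6
  Safety assessment 50 × 0.15 = 7.5
  Ethics module 80 × 0.2 = 16
  Skills demo 84 × 0.08 = 6.72
Sum = 59.36
Because the Theory minimum was not met, the result is Below.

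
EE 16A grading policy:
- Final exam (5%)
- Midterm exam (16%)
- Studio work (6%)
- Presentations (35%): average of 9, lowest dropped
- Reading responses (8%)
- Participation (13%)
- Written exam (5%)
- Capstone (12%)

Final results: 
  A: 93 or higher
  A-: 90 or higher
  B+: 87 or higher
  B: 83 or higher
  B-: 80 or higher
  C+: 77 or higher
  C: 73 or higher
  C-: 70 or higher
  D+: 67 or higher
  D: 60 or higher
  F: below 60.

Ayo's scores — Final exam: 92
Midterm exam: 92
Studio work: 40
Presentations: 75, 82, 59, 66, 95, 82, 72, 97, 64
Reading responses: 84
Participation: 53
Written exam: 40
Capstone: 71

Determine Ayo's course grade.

Presentations: drop 59 → average of remaining 8 = 633/8 = 79.125
Weighted total:
  Final exam 92 × 0.05 = 4.6
  Midterm exam 92 × 0.16 = 14.72
  Studio work 40 × 0.06 = 2.4
  Presentations 79.125 × 0.35 = 27.69375
  Reading responses 84 × 0.08 = 6.72
  Participation 53 × 0.13 = 6.89
  Written exam 40 × 0.05 = 2
  Capstone 71 × 0.12 = 8.52
Sum = 73.54375
73.54375 is ≥ 73 and < 77 → C

C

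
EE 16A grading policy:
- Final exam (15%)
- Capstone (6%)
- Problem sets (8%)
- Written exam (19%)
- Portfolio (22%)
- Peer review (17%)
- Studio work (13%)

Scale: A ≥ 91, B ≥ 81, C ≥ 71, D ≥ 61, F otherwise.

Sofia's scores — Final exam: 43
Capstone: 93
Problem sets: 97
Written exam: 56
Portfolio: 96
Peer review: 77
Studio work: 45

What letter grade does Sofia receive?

D

Weighted total:
  Final exam 43 × 0.15 = 6.45
  Capstone 93 × 0.06 = 5.58
  Problem sets 97 × 0.08 = 7.76
  Written exam 56 × 0.19 = 10.64
  Portfolio 96 × 0.22 = 21.12
  Peer review 77 × 0.17 = 13.09
  Studio work 45 × 0.13 = 5.85
Sum = 70.49
70.49 is ≥ 61 and < 71 → D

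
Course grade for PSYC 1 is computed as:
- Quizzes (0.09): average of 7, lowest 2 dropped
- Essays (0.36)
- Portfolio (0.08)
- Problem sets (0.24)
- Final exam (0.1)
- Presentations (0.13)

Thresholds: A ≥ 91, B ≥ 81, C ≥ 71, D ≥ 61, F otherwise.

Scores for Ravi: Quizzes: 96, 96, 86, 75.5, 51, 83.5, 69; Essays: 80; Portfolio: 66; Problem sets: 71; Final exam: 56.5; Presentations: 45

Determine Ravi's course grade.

D

Quizzes: drop 51, 69 → average of remaining 5 = 437/5 = 87.4
Weighted total:
  Quizzes 87.4 × 0.09 = 7.866
  Essays 80 × 0.36 = 28.8
  Portfolio 66 × 0.08 = 5.28
  Problem sets 71 × 0.24 = 17.04
  Final exam 56.5 × 0.1 = 5.65
  Presentations 45 × 0.13 = 5.85
Sum = 70.486
70.486 is ≥ 61 and < 71 → D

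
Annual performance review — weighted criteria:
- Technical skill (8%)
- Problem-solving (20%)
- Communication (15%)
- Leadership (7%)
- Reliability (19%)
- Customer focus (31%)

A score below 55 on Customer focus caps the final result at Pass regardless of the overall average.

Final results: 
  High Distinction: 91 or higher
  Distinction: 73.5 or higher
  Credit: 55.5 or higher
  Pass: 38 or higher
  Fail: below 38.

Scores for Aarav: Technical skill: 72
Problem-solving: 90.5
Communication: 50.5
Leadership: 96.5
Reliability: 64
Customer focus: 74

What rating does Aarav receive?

Customer focus score 74 ≥ 55: minimum met.
Weighted total:
  Technical skill 72 × 0.08 = 5.76
  Problem-solving 90.5 × 0.2 = 18.1
  Communication 50.5 × 0.15 = 7.575
  Leadership 96.5 × 0.07 = 6.755
  Reliability 64 × 0.19 = 12.16
  Customer focus 74 × 0.31 = 22.94
Sum = 73.29
73.29 is ≥ 55.5 and < 73.5 → Credit

Credit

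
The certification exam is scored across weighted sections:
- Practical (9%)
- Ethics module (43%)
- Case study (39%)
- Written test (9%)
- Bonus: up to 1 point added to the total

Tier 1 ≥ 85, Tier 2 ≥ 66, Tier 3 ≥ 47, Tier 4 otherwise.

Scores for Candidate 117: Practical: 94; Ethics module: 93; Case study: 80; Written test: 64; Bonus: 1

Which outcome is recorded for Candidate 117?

Tier 1

Weighted total:
  Practical 94 × 0.09 = 8.46
  Ethics module 93 × 0.43 = 39.99
  Case study 80 × 0.39 = 31.2
  Written test 64 × 0.09 = 5.76
Sum = 85.41
Bonus: 85.41 + 1 = 86.41
86.41 ≥ 85 → Tier 1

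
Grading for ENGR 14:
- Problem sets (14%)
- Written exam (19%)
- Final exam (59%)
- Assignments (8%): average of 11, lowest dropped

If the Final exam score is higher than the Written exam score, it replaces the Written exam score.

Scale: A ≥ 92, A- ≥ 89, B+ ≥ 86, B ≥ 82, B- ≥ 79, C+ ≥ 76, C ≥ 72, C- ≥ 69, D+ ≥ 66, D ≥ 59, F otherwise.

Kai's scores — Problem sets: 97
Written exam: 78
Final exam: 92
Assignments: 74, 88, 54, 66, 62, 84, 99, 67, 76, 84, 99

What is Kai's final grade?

A-

Assignments: drop 54 → average of remaining 10 = 799/10 = 79.9
Final exam (92) > Written exam (78), so Written exam counts as 92.
Weighted total:
  Problem sets 97 × 0.14 = 13.58
  Written exam 92 × 0.19 = 17.48
  Final exam 92 × 0.59 = 54.28
  Assignments 79.9 × 0.08 = 6.392
Sum = 91.732
91.732 is ≥ 89 and < 92 → A-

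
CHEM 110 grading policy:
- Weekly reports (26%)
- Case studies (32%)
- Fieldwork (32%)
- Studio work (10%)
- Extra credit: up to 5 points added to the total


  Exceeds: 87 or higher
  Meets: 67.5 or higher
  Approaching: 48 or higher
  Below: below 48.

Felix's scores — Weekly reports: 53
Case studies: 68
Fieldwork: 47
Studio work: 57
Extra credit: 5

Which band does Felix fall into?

Weighted total:
  Weekly reports 53 × 0.26 = 13.78
  Case studies 68 × 0.32 = 21.76
  Fieldwork 47 × 0.32 = 15.04
  Studio work 57 × 0.1 = 5.7
Sum = 56.28
Extra credit: 56.28 + 5 = 61.28
61.28 is ≥ 48 and < 67.5 → Approaching

Approaching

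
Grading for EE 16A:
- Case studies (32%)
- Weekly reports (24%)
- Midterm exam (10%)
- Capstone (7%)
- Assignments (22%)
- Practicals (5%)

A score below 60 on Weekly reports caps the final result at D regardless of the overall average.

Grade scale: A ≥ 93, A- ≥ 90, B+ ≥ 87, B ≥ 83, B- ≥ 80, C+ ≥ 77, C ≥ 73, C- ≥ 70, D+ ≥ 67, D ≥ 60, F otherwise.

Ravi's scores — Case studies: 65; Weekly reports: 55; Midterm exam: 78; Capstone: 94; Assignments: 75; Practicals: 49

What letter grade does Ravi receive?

D

Weekly reports score 55 < 60: minimum not met.
Weighted total:
  Case studies 65 × 0.32 = 20.8
  Weekly reports 55 × 0.24 = 13.2
  Midterm exam 78 × 0.1 = 7.8
  Capstone 94 × 0.07 = 6.58
  Assignments 75 × 0.22 = 16.5
  Practicals 49 × 0.05 = 2.45
Sum = 67.33
67.33 would be D+; cap at D applies → D.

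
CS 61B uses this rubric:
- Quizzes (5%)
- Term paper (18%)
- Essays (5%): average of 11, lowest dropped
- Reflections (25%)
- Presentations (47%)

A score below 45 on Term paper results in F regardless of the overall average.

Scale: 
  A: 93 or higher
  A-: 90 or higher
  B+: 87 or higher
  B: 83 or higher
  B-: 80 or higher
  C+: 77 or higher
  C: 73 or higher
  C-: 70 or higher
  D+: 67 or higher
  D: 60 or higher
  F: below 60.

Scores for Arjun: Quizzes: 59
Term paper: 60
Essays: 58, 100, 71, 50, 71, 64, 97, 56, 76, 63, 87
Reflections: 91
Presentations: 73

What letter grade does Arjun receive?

Essays: drop 50 → average of remaining 10 = 743/10 = 74.3
Term paper score 60 ≥ 45: minimum met.
Weighted total:
  Quizzes 59 × 0.05 = 2.95
  Term paper 60 × 0.18 = 10.8
  Essays 74.3 × 0.05 = 3.715
  Reflections 91 × 0.25 = 22.75
  Presentations 73 × 0.47 = 34.31
Sum = 74.525
74.525 is ≥ 73 and < 77 → C

C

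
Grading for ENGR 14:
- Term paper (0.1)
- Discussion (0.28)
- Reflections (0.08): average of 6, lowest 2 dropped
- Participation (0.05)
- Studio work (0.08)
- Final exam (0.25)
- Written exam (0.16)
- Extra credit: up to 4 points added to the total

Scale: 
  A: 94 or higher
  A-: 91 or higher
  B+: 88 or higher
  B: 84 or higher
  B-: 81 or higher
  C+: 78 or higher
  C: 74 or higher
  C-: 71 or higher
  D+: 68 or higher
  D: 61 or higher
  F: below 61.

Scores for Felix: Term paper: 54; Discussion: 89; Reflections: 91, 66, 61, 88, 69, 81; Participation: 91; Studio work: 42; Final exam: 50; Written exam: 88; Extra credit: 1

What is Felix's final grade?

Reflections: drop 61, 66 → average of remaining 4 = 329/4 = 82.25
Weighted total:
  Term paper 54 × 0.1 = 5.4
  Discussion 89 × 0.28 = 24.92
  Reflections 82.25 × 0.08 = 6.58
  Participation 91 × 0.05 = 4.55
  Studio work 42 × 0.08 = 3.36
  Final exam 50 × 0.25 = 12.5
  Written exam 88 × 0.16 = 14.08
Sum = 71.39
Extra credit: 71.39 + 1 = 72.39
72.39 is ≥ 71 and < 74 → C-

C-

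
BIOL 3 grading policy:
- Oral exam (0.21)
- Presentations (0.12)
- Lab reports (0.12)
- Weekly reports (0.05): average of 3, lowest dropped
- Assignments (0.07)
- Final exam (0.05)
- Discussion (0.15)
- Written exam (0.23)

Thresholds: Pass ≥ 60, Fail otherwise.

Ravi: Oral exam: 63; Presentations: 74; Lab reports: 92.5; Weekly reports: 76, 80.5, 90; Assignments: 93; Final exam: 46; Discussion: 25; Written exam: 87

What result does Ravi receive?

Pass

Weekly reports: drop 76 → average of remaining 2 = 170.5/2 = 85.25
Weighted total:
  Oral exam 63 × 0.21 = 13.23
  Presentations 74 × 0.12 = 8.88
  Lab reports 92.5 × 0.12 = 11.1
  Weekly reports 85.25 × 0.05 = 4.2625
  Assignments 93 × 0.07 = 6.51
  Final exam 46 × 0.05 = 2.3
  Discussion 25 × 0.15 = 3.75
  Written exam 87 × 0.23 = 20.01
Sum = 70.0425
70.0425 ≥ 60 → Pass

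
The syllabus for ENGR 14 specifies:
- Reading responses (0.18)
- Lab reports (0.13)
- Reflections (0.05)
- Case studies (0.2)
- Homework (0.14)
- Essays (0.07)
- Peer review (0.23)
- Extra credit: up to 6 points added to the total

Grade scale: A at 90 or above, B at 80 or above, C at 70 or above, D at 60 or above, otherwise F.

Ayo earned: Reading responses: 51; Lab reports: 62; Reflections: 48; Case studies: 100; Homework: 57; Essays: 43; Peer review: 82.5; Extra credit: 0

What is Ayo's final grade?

Weighted total:
  Reading responses 51 × 0.18 = 9.18
  Lab reports 62 × 0.13 = 8.06
  Reflections 48 × 0.05 = 2.4
  Case studies 100 × 0.2 = 20
  Homework 57 × 0.14 = 7.98
  Essays 43 × 0.07 = 3.01
  Peer review 82.5 × 0.23 = 18.975
Sum = 69.605
Extra credit: 69.605 + 0 = 69.605
69.605 is ≥ 60 and < 70 → D

D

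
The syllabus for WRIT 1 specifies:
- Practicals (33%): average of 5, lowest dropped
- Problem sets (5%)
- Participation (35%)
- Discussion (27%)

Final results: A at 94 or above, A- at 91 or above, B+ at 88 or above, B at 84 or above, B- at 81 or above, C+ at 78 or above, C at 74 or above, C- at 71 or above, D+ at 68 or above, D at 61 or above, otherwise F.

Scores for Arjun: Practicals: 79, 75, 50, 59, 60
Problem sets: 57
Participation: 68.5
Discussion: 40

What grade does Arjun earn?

F

Practicals: drop 50 → average of remaining 4 = 273/4 = 68.25
Weighted total:
  Practicals 68.25 × 0.33 = 22.5225
  Problem sets 57 × 0.05 = 2.85
  Participation 68.5 × 0.35 = 23.975
  Discussion 40 × 0.27 = 10.8
Sum = 60.1475
60.1475 < 61 → F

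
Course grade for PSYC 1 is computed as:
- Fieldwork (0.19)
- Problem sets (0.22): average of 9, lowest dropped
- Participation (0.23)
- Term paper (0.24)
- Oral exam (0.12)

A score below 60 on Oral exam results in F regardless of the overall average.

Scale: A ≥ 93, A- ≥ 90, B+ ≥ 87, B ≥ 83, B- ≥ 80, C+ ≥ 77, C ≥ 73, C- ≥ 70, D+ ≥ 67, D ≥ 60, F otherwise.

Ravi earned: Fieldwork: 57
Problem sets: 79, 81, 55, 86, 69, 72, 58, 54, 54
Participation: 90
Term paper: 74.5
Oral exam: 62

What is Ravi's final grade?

C-

Problem sets: drop 54 → average of remaining 8 = 554/8 = 69.25
Oral exam score 62 ≥ 60: minimum met.
Weighted total:
  Fieldwork 57 × 0.19 = 10.83
  Problem sets 69.25 × 0.22 = 15.235
  Participation 90 × 0.23 = 20.7
  Term paper 74.5 × 0.24 = 17.88
  Oral exam 62 × 0.12 = 7.44
Sum = 72.085
72.085 is ≥ 70 and < 73 → C-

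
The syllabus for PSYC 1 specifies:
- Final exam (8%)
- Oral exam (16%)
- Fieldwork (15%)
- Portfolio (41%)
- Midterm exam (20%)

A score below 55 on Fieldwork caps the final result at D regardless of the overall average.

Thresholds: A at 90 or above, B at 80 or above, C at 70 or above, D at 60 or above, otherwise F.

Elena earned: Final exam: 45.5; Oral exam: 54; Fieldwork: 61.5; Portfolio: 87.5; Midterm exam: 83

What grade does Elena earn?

C

Fieldwork score 61.5 ≥ 55: minimum met.
Weighted total:
  Final exam 45.5 × 0.08 = 3.64
  Oral exam 54 × 0.16 = 8.64
  Fieldwork 61.5 × 0.15 = 9.225
  Portfolio 87.5 × 0.41 = 35.875
  Midterm exam 83 × 0.2 = 16.6
Sum = 73.98
73.98 is ≥ 70 and < 80 → C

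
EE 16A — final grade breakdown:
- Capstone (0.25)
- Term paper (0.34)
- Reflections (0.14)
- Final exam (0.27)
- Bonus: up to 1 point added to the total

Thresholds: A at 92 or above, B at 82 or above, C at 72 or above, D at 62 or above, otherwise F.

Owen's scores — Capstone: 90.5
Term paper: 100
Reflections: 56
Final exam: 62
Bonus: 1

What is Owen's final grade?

B

Weighted total:
  Capstone 90.5 × 0.25 = 22.625
  Term paper 100 × 0.34 = 34
  Reflections 56 × 0.14 = 7.84
  Final exam 62 × 0.27 = 16.74
Sum = 81.205
Bonus: 81.205 + 1 = 82.205
82.205 is ≥ 82 and < 92 → B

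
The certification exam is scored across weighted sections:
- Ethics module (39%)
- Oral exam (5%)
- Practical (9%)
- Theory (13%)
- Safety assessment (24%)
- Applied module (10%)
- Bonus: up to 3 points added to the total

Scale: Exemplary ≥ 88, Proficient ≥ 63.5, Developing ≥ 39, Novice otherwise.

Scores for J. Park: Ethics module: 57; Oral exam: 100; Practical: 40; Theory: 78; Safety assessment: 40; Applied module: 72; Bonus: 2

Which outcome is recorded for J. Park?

Weighted total:
  Ethics module 57 × 0.39 = 22.23
  Oral exam 100 × 0.05 = 5
  Practical 40 × 0.09 = 3.6
  Theory 78 × 0.13 = 10.14
  Safety assessment 40 × 0.24 = 9.6
  Applied module 72 × 0.1 = 7.2
Sum = 57.77
Bonus: 57.77 + 2 = 59.77
59.77 is ≥ 39 and < 63.5 → Developing

Developing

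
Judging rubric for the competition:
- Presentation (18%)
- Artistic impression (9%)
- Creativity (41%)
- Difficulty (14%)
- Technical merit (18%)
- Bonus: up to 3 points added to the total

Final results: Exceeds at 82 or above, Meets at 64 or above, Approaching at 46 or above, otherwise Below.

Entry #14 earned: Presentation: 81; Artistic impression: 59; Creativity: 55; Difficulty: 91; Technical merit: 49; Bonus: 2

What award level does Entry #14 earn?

Weighted total:
  Presentation 81 × 0.18 = 14.58
  Artistic impression 59 × 0.09 = 5.31
  Creativity 55 × 0.41 = 22.55
  Difficulty 91 × 0.14 = 12.74
  Technical merit 49 × 0.18 = 8.82
Sum = 64
Bonus: 64 + 2 = 66
66 is ≥ 64 and < 82 → Meets

Meets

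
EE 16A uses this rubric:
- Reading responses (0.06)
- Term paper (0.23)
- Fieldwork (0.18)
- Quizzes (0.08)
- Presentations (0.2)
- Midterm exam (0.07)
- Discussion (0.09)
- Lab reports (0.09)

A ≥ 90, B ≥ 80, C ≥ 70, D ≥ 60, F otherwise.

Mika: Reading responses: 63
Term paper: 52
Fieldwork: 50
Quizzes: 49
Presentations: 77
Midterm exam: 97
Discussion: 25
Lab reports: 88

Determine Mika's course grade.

Weighted total:
  Reading responses 63 × 0.06 = 3.78
  Term paper 52 × 0.23 = 11.96
  Fieldwork 50 × 0.18 = 9
  Quizzes 49 × 0.08 = 3.92
  Presentations 77 × 0.2 = 15.4
  Midterm exam 97 × 0.07 = 6.79
  Discussion 25 × 0.09 = 2.25
  Lab reports 88 × 0.09 = 7.92
Sum = 61.02
61.02 is ≥ 60 and < 70 → D

D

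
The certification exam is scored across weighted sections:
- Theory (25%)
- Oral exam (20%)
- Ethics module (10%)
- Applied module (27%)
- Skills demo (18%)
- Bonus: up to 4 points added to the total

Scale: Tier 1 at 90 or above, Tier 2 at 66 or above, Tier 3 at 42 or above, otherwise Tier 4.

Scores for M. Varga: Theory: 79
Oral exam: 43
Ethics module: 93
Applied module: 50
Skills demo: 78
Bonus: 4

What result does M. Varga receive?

Tier 2

Weighted total:
  Theory 79 × 0.25 = 19.75
  Oral exam 43 × 0.2 = 8.6
  Ethics module 93 × 0.1 = 9.3
  Applied module 50 × 0.27 = 13.5
  Skills demo 78 × 0.18 = 14.04
Sum = 65.19
Bonus: 65.19 + 4 = 69.19
69.19 is ≥ 66 and < 90 → Tier 2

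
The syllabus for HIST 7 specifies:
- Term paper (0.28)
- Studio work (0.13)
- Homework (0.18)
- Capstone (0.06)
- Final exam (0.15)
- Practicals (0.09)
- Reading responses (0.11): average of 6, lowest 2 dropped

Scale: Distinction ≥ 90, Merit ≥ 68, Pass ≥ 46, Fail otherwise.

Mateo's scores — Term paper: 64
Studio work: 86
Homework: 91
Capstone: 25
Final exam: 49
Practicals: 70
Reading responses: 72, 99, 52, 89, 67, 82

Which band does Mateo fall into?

Reading responses: drop 52, 67 → average of remaining 4 = 342/4 = 85.5
Weighted total:
  Term paper 64 × 0.28 = 17.92
  Studio work 86 × 0.13 = 11.18
  Homework 91 × 0.18 = 16.38
  Capstone 25 × 0.06 = 1.5
  Final exam 49 × 0.15 = 7.35
  Practicals 70 × 0.09 = 6.3
  Reading responses 85.5 × 0.11 = 9.405
Sum = 70.035
70.035 is ≥ 68 and < 90 → Merit

Merit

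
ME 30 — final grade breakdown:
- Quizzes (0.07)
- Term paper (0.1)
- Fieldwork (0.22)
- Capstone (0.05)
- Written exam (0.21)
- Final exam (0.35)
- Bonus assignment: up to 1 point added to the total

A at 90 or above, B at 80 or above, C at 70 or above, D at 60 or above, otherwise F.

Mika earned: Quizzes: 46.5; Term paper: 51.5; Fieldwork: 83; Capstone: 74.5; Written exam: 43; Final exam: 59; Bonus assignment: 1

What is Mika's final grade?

D

Weighted total:
  Quizzes 46.5 × 0.07 = 3.255
  Term paper 51.5 × 0.1 = 5.15
  Fieldwork 83 × 0.22 = 18.26
  Capstone 74.5 × 0.05 = 3.725
  Written exam 43 × 0.21 = 9.03
  Final exam 59 × 0.35 = 20.65
Sum = 60.07
Bonus assignment: 60.07 + 1 = 61.07
61.07 is ≥ 60 and < 70 → D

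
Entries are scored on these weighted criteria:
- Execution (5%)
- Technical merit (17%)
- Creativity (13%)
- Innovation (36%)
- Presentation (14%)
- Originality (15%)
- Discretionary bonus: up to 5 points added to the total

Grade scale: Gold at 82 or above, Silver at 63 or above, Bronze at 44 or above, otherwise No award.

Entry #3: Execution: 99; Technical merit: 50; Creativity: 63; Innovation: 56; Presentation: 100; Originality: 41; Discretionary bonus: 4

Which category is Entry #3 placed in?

Silver

Weighted total:
  Execution 99 × 0.05 = 4.95
  Technical merit 50 × 0.17 = 8.5
  Creativity 63 × 0.13 = 8.19
  Innovation 56 × 0.36 = 20.16
  Presentation 100 × 0.14 = 14
  Originality 41 × 0.15 = 6.15
Sum = 61.95
Discretionary bonus: 61.95 + 4 = 65.95
65.95 is ≥ 63 and < 82 → Silver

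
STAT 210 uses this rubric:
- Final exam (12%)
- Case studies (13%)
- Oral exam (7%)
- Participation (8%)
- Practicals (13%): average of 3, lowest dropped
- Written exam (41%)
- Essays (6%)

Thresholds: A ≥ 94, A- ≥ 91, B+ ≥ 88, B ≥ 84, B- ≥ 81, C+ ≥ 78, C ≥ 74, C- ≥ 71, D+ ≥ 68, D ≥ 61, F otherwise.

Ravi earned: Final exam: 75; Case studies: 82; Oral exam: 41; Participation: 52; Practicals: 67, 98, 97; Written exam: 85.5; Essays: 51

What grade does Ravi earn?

C

Practicals: drop 67 → average of remaining 2 = 195/2 = 97.5
Weighted total:
  Final exam 75 × 0.12 = 9
  Case studies 82 × 0.13 = 10.66
  Oral exam 41 × 0.07 = 2.87
  Participation 52 × 0.08 = 4.16
  Practicals 97.5 × 0.13 = 12.675
  Written exam 85.5 × 0.41 = 35.055
  Essays 51 × 0.06 = 3.06
Sum = 77.48
77.48 is ≥ 74 and < 78 → C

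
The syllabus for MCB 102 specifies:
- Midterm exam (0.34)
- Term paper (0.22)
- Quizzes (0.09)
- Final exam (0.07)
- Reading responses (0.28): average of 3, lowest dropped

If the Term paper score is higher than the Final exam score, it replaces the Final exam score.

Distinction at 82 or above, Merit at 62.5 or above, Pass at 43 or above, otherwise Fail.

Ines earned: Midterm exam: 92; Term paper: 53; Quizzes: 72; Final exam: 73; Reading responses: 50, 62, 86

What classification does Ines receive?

Merit

Reading responses: drop 50 → average of remaining 2 = 148/2 = 74
Term paper (53) ≤ Final exam (73), so Final exam stays at 73.
Weighted total:
  Midterm exam 92 × 0.34 = 31.28
  Term paper 53 × 0.22 = 11.66
  Quizzes 72 × 0.09 = 6.48
  Final exam 73 × 0.07 = 5.11
  Reading responses 74 × 0.28 = 20.72
Sum = 75.25
75.25 is ≥ 62.5 and < 82 → Merit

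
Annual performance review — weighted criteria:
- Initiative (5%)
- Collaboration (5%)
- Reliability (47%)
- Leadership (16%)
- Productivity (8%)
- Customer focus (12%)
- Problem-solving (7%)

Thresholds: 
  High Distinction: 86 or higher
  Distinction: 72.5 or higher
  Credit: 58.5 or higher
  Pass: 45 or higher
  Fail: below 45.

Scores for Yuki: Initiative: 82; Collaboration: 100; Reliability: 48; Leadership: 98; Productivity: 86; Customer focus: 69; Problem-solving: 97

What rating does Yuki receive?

Credit

Weighted total:
  Initiative 82 × 0.05 = 4.1
  Collaboration 100 × 0.05 = 5
  Reliability 48 × 0.47 = 22.56
  Leadership 98 × 0.16 = 15.68
  Productivity 86 × 0.08 = 6.88
  Customer focus 69 × 0.12 = 8.28
  Problem-solving 97 × 0.07 = 6.79
Sum = 69.29
69.29 is ≥ 58.5 and < 72.5 → Credit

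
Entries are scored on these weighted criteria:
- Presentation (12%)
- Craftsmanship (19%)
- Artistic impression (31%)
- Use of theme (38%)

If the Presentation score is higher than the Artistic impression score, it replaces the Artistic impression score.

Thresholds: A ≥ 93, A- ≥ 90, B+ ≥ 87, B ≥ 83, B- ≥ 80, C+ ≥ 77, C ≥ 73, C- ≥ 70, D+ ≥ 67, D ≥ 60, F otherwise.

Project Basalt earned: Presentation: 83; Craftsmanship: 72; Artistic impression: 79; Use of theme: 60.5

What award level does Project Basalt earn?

C-

Presentation (83) > Artistic impression (79), so Artistic impression counts as 83.
Weighted total:
  Presentation 83 × 0.12 = 9.96
  Craftsmanship 72 × 0.19 = 13.68
  Artistic impression 83 × 0.31 = 25.73
  Use of theme 60.5 × 0.38 = 22.99
Sum = 72.36
72.36 is ≥ 70 and < 73 → C-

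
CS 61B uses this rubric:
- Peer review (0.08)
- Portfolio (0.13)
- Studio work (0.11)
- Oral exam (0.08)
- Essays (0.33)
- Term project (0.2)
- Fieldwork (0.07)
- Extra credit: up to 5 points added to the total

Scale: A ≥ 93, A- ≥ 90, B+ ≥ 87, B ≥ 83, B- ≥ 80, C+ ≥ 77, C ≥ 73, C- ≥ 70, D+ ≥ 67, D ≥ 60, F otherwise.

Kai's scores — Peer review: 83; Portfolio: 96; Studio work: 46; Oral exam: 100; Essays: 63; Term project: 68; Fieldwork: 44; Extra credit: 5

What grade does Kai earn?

C

Weighted total:
  Peer review 83 × 0.08 = 6.64
  Portfolio 96 × 0.13 = 12.48
  Studio work 46 × 0.11 = 5.06
  Oral exam 100 × 0.08 = 8
  Essays 63 × 0.33 = 20.79
  Term project 68 × 0.2 = 13.6
  Fieldwork 44 × 0.07 = 3.08
Sum = 69.65
Extra credit: 69.65 + 5 = 74.65
74.65 is ≥ 73 and < 77 → C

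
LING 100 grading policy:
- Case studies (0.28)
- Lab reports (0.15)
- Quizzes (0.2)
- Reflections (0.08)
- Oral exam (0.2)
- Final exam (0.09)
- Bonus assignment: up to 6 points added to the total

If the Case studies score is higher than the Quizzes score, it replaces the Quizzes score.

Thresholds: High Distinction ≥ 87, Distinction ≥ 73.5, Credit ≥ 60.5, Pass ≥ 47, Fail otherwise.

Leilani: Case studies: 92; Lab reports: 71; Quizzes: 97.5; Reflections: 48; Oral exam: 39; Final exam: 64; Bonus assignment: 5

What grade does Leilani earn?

Case studies (92) ≤ Quizzes (97.5), so Quizzes stays at 97.5.
Weighted total:
  Case studies 92 × 0.28 = 25.76
  Lab reports 71 × 0.15 = 10.65
  Quizzes 97.5 × 0.2 = 19.5
  Reflections 48 × 0.08 = 3.84
  Oral exam 39 × 0.2 = 7.8
  Final exam 64 × 0.09 = 5.76
Sum = 73.31
Bonus assignment: 73.31 + 5 = 78.31
78.31 is ≥ 73.5 and < 87 → Distinction

Distinction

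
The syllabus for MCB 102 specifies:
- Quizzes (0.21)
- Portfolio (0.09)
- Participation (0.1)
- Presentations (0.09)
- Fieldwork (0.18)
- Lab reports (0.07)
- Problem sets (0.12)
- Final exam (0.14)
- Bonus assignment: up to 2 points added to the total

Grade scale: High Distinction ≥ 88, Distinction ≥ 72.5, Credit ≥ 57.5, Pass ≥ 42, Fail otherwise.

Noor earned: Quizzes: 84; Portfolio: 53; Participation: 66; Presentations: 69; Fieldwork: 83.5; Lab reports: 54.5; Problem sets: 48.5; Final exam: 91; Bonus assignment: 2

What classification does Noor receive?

Distinction

Weighted total:
  Quizzes 84 × 0.21 = 17.64
  Portfolio 53 × 0.09 = 4.77
  Participation 66 × 0.1 = 6.6
  Presentations 69 × 0.09 = 6.21
  Fieldwork 83.5 × 0.18 = 15.03
  Lab reports 54.5 × 0.07 = 3.815
  Problem sets 48.5 × 0.12 = 5.82
  Final exam 91 × 0.14 = 12.74
Sum = 72.625
Bonus assignment: 72.625 + 2 = 74.625
74.625 is ≥ 72.5 and < 88 → Distinction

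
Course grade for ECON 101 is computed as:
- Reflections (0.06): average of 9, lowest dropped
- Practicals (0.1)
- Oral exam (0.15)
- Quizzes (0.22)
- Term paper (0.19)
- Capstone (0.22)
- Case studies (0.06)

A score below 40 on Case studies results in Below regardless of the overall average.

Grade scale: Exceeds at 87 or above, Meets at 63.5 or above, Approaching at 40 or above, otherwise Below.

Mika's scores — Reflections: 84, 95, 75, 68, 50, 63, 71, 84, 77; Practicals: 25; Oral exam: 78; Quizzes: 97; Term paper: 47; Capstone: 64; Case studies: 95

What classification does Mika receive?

Meets

Reflections: drop 50 → average of remaining 8 = 617/8 = 77.125
Case studies score 95 ≥ 40: minimum met.
Weighted total:
  Reflections 77.125 × 0.06 = 4.6275
  Practicals 25 × 0.1 = 2.5
  Oral exam 78 × 0.15 = 11.7
  Quizzes 97 × 0.22 = 21.34
  Term paper 47 × 0.19 = 8.93
  Capstone 64 × 0.22 = 14.08
  Case studies 95 × 0.06 = 5.7
Sum = 68.8775
68.8775 is ≥ 63.5 and < 87 → Meets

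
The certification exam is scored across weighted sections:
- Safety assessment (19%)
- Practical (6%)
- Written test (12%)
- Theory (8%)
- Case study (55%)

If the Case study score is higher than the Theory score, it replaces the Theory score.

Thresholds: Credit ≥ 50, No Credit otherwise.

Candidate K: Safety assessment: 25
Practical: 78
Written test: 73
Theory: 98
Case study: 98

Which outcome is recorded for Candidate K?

Case study (98) ≤ Theory (98), so Theory stays at 98.
Weighted total:
  Safety assessment 25 × 0.19 = 4.75
  Practical 78 × 0.06 = 4.68
  Written test 73 × 0.12 = 8.76
  Theory 98 × 0.08 = 7.84
  Case study 98 × 0.55 = 53.9
Sum = 79.93
79.93 ≥ 50 → Credit

Credit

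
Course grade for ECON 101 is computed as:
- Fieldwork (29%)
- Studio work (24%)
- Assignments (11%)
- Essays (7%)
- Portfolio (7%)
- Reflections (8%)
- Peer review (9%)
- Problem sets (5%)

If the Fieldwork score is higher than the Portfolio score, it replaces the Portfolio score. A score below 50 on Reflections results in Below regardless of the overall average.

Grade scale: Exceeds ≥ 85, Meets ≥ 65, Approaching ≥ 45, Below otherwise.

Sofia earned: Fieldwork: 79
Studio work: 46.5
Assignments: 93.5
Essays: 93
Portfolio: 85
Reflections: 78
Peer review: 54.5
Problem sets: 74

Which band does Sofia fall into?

Fieldwork (79) ≤ Portfolio (85), so Portfolio stays at 85.
Reflections score 78 ≥ 50: minimum met.
Weighted total:
  Fieldwork 79 × 0.29 = 22.91
  Studio work 46.5 × 0.24 = 11.16
  Assignments 93.5 × 0.11 = 10.285
  Essays 93 × 0.07 = 6.51
  Portfolio 85 × 0.07 = 5.95
  Reflections 78 × 0.08 = 6.24
  Peer review 54.5 × 0.09 = 4.905
  Problem sets 74 × 0.05 = 3.7
Sum = 71.66
71.66 is ≥ 65 and < 85 → Meets

Meets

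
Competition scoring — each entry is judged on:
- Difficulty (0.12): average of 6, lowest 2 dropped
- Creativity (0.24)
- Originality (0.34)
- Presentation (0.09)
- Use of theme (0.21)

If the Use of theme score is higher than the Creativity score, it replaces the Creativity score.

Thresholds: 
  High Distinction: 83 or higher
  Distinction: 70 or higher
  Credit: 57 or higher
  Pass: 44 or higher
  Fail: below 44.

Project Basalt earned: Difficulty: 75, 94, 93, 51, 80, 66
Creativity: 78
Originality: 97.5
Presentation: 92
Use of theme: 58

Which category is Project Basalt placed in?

Difficulty: drop 51, 66 → average of remaining 4 = 342/4 = 85.5
Use of theme (58) ≤ Creativity (78), so Creativity stays at 78.
Weighted total:
  Difficulty 85.5 × 0.12 = 10.26
  Creativity 78 × 0.24 = 18.72
  Originality 97.5 × 0.34 = 33.15
  Presentation 92 × 0.09 = 8.28
  Use of theme 58 × 0.21 = 12.18
Sum = 82.59
82.59 is ≥ 70 and < 83 → Distinction

Distinction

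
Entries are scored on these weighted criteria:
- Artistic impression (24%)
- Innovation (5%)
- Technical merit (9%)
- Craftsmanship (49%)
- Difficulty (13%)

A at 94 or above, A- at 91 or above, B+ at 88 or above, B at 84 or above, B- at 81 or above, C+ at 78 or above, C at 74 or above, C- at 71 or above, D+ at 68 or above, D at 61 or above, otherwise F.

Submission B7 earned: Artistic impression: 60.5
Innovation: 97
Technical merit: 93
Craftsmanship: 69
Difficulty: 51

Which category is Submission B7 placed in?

D+

Weighted total:
  Artistic impression 60.5 × 0.24 = 14.52
  Innovation 97 × 0.05 = 4.85
  Technical merit 93 × 0.09 = 8.37
  Craftsmanship 69 × 0.49 = 33.81
  Difficulty 51 × 0.13 = 6.63
Sum = 68.18
68.18 is ≥ 68 and < 71 → D+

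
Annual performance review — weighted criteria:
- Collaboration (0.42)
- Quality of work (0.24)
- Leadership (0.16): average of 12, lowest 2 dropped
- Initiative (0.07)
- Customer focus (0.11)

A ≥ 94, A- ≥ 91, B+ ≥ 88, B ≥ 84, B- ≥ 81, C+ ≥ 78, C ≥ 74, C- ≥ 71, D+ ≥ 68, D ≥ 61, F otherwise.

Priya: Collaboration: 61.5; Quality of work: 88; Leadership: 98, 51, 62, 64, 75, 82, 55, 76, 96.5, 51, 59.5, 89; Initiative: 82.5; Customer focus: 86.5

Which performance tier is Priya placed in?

C

Leadership: drop 51, 51 → average of remaining 10 = 757/10 = 75.7
Weighted total:
  Collaboration 61.5 × 0.42 = 25.83
  Quality of work 88 × 0.24 = 21.12
  Leadership 75.7 × 0.16 = 12.112
  Initiative 82.5 × 0.07 = 5.775
  Customer focus 86.5 × 0.11 = 9.515
Sum = 74.352
74.352 is ≥ 74 and < 78 → C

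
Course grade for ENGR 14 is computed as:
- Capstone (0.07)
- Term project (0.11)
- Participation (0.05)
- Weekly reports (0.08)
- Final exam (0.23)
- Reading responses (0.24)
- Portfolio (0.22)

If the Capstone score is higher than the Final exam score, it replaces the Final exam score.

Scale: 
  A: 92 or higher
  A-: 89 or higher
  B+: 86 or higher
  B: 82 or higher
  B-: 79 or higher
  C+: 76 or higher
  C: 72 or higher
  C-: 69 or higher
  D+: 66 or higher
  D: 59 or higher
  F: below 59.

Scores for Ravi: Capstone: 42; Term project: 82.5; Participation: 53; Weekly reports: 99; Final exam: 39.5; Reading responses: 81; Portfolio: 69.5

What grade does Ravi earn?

D+

Capstone (42) > Final exam (39.5), so Final exam counts as 42.
Weighted total:
  Capstone 42 × 0.07 = 2.94
  Term project 82.5 × 0.11 = 9.075
  Participation 53 × 0.05 = 2.65
  Weekly reports 99 × 0.08 = 7.92
  Final exam 42 × 0.23 = 9.66
  Reading responses 81 × 0.24 = 19.44
  Portfolio 69.5 × 0.22 = 15.29
Sum = 66.975
66.975 is ≥ 66 and < 69 → D+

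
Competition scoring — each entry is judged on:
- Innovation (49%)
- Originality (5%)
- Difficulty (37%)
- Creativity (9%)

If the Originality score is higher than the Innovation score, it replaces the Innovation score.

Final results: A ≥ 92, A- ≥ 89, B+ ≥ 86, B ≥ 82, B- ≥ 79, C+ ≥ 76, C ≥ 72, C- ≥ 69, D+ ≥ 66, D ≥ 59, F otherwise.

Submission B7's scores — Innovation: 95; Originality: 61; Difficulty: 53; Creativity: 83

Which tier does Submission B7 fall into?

Originality (61) ≤ Innovation (95), so Innovation stays at 95.
Weighted total:
  Innovation 95 × 0.49 = 46.55
  Originality 61 × 0.05 = 3.05
  Difficulty 53 × 0.37 = 19.61
  Creativity 83 × 0.09 = 7.47
Sum = 76.68
76.68 is ≥ 76 and < 79 → C+

C+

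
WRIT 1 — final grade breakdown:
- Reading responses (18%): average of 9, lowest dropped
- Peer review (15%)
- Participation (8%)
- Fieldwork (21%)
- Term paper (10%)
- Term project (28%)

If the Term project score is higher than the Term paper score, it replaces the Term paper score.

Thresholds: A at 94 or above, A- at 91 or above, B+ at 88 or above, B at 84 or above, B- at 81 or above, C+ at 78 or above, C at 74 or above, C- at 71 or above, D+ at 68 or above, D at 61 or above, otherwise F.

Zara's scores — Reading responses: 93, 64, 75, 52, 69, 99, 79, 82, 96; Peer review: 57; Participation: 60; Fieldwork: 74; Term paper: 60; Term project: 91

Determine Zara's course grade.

C+

Reading responses: drop 52 → average of remaining 8 = 657/8 = 82.125
Term project (91) > Term paper (60), so Term paper counts as 91.
Weighted total:
  Reading responses 82.125 × 0.18 = 14.7825
  Peer review 57 × 0.15 = 8.55
  Participation 60 × 0.08 = 4.8
  Fieldwork 74 × 0.21 = 15.54
  Term paper 91 × 0.1 = 9.1
  Term project 91 × 0.28 = 25.48
Sum = 78.2525
78.2525 is ≥ 78 and < 81 → C+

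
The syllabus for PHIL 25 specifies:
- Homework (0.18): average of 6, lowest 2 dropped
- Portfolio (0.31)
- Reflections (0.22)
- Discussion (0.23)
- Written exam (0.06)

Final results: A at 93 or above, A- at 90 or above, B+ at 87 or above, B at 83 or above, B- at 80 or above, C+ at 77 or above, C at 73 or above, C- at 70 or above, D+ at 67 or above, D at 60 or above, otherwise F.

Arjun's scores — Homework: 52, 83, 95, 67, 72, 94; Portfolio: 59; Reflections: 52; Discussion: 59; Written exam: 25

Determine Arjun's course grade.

D

Homework: drop 52, 67 → average of remaining 4 = 344/4 = 86
Weighted total:
  Homework 86 × 0.18 = 15.48
  Portfolio 59 × 0.31 = 18.29
  Reflections 52 × 0.22 = 11.44
  Discussion 59 × 0.23 = 13.57
  Written exam 25 × 0.06 = 1.5
Sum = 60.28
60.28 is ≥ 60 and < 67 → D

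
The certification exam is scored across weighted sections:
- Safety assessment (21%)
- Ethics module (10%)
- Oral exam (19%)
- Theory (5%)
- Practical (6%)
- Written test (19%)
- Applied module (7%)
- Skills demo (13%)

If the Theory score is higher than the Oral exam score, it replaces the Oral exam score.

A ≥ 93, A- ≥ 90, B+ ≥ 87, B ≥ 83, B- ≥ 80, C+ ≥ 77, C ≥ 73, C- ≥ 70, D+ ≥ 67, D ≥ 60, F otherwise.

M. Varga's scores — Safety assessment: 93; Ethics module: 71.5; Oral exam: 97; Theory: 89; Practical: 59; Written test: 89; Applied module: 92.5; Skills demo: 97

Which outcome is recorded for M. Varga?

B+

Theory (89) ≤ Oral exam (97), so Oral exam stays at 97.
Weighted total:
  Safety assessment 93 × 0.21 = 19.53
  Ethics module 71.5 × 0.1 = 7.15
  Oral exam 97 × 0.19 = 18.43
  Theory 89 × 0.05 = 4.45
  Practical 59 × 0.06 = 3.54
  Written test 89 × 0.19 = 16.91
  Applied module 92.5 × 0.07 = 6.475
  Skills demo 97 × 0.13 = 12.61
Sum = 89.095
89.095 is ≥ 87 and < 90 → B+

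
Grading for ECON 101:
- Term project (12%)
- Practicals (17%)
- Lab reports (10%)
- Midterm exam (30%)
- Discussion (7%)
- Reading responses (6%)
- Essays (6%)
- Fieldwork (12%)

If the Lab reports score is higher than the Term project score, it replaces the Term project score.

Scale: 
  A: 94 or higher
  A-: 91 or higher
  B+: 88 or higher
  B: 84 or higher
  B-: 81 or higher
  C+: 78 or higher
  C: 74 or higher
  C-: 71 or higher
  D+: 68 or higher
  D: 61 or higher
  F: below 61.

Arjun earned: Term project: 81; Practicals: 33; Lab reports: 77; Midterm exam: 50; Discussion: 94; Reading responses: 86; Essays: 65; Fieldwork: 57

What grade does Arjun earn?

F

Lab reports (77) ≤ Term project (81), so Term project stays at 81.
Weighted total:
  Term project 81 × 0.12 = 9.72
  Practicals 33 × 0.17 = 5.61
  Lab reports 77 × 0.1 = 7.7
  Midterm exam 50 × 0.3 = 15
  Discussion 94 × 0.07 = 6.58
  Reading responses 86 × 0.06 = 5.16
  Essays 65 × 0.06 = 3.9
  Fieldwork 57 × 0.12 = 6.84
Sum = 60.51
60.51 < 61 → F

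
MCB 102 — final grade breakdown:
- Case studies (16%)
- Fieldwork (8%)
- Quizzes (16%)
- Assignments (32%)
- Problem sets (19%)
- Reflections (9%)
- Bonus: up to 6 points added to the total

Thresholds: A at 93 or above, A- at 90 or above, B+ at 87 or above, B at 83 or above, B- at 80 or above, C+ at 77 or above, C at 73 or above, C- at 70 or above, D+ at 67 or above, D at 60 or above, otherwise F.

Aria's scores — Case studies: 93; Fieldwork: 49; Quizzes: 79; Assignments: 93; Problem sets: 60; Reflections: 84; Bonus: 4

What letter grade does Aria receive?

Weighted total:
  Case studies 93 × 0.16 = 14.88
  Fieldwork 49 × 0.08 = 3.92
  Quizzes 79 × 0.16 = 12.64
  Assignments 93 × 0.32 = 29.76
  Problem sets 60 × 0.19 = 11.4
  Reflections 84 × 0.09 = 7.56
Sum = 80.16
Bonus: 80.16 + 4 = 84.16
84.16 is ≥ 83 and < 87 → B

B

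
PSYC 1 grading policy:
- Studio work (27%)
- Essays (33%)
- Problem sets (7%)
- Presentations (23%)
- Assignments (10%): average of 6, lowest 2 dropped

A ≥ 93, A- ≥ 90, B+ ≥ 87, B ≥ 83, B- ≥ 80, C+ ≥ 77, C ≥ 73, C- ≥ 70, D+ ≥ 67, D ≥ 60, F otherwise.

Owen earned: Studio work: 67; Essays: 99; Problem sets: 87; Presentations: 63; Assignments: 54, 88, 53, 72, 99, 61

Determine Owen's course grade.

C+

Assignments: drop 53, 54 → average of remaining 4 = 320/4 = 80
Weighted total:
  Studio work 67 × 0.27 = 18.09
  Essays 99 × 0.33 = 32.67
  Problem sets 87 × 0.07 = 6.09
  Presentations 63 × 0.23 = 14.49
  Assignments 80 × 0.1 = 8
Sum = 79.34
79.34 is ≥ 77 and < 80 → C+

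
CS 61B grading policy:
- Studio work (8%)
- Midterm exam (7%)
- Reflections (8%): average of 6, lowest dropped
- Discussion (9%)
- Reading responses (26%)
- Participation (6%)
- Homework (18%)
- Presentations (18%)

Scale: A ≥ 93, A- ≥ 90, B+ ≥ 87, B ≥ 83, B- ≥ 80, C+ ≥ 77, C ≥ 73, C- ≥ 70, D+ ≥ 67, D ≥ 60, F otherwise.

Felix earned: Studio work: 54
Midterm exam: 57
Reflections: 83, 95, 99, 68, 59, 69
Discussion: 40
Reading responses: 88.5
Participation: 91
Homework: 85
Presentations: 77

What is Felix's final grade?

Reflections: drop 59 → average of remaining 5 = 414/5 = 82.8
Weighted total:
  Studio work 54 × 0.08 = 4.32
  Midterm exam 57 × 0.07 = 3.99
  Reflections 82.8 × 0.08 = 6.624
  Discussion 40 × 0.09 = 3.6
  Reading responses 88.5 × 0.26 = 23.01
  Participation 91 × 0.06 = 5.46
  Homework 85 × 0.18 = 15.3
  Presentations 77 × 0.18 = 13.86
Sum = 76.164
76.164 is ≥ 73 and < 77 → C

C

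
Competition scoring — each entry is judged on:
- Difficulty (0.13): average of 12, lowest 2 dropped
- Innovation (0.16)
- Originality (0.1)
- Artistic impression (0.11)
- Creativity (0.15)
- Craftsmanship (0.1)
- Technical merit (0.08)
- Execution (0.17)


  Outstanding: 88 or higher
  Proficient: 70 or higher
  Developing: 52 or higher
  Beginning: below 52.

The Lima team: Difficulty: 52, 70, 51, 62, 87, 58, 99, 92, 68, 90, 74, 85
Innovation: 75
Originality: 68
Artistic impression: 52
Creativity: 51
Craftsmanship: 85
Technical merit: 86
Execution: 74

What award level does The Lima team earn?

Proficient

Difficulty: drop 51, 52 → average of remaining 10 = 785/10 = 78.5
Weighted total:
  Difficulty 78.5 × 0.13 = 10.205
  Innovation 75 × 0.16 = 12
  Originality 68 × 0.1 = 6.8
  Artistic impression 52 × 0.11 = 5.72
  Creativity 51 × 0.15 = 7.65
  Craftsmanship 85 × 0.1 = 8.5
  Technical merit 86 × 0.08 = 6.88
  Execution 74 × 0.17 = 12.58
Sum = 70.335
70.335 is ≥ 70 and < 88 → Proficient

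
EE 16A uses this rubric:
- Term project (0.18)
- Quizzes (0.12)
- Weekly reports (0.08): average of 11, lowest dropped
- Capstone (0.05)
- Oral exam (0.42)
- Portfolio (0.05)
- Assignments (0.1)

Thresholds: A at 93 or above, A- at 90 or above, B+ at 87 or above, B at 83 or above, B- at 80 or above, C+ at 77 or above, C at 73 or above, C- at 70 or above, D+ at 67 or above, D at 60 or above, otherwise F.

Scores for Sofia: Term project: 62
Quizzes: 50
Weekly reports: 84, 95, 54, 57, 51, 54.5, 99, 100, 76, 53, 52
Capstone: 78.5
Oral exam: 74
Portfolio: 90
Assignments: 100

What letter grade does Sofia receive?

Weekly reports: drop 51 → average of remaining 10 = 724.5/10 = 72.45
Weighted total:
  Term project 62 × 0.18 = 11.16
  Quizzes 50 × 0.12 = 6
  Weekly reports 72.45 × 0.08 = 5.796
  Capstone 78.5 × 0.05 = 3.925
  Oral exam 74 × 0.42 = 31.08
  Portfolio 90 × 0.05 = 4.5
  Assignments 100 × 0.1 = 10
Sum = 72.461
72.461 is ≥ 70 and < 73 → C-

C-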